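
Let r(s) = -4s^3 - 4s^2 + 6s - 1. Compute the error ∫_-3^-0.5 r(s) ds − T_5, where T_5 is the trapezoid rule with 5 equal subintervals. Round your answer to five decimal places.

-1.77083

Exact integral: ∫_-3^-0.5 r(s) ds ≈ 16.3541667.
T_5 = 18.125.
Error ≈ 16.3541667 − 18.125 ≈ -1.77083.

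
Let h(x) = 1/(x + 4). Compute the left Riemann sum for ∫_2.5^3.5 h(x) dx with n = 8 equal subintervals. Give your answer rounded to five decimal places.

0.14439

Δx = (3.5 − 2.5)/8 = 0.125.
Left endpoints: 2.5, 2.625, 2.75, 2.875, 3, 3.125, 3.25, 3.375.
h(2.5) = 2/13, h(2.625) = 8/53, h(2.75) = 4/27, h(2.875) = 8/55, h(3) = 1/7, h(3.125) = 8/57, h(3.25) = 4/29, h(3.375) = 8/59.
Sum = Δx · [h(2.5) + h(2.625) + h(2.75) + ...].
Sum ≈ 0.14439.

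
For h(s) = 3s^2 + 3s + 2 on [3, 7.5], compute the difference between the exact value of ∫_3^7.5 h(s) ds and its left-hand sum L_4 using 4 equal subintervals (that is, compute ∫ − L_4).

Exact integral: ∫_3^7.5 h(s) ds = 474.75.
L_4 = 390.26953125.
Error = 474.75 − 390.26953125 = 84.48046875.

84.48046875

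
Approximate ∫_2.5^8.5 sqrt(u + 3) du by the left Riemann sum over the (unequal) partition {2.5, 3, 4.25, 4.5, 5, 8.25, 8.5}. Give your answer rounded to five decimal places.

Subinterval widths: 0.5, 1.25, 0.25, 0.5, 3.25, 0.25.
Left endpoints: 2.5, 3, 4.25, 4.5, 5, 8.25.
f(2.5) ≈ 2.34521, f(3) ≈ 2.44949, f(4.25) ≈ 2.69258, f(4.5) ≈ 2.73861, f(5) ≈ 2.82843, f(8.25) ≈ 3.35410.
Sum = Σ Δu_i · f(u_i).
Sum ≈ 16.30783.

16.30783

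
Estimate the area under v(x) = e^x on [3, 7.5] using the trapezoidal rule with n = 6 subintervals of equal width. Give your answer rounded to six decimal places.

Δx = (7.5 − 3)/6 = 0.75.
v(3) ≈ 20.085537, v(3.75) ≈ 42.521082, v(4.5) ≈ 90.017131, v(5.25) ≈ 190.566268, v(6) ≈ 403.428793, v(6.75) ≈ 854.058763, v(7.5) ≈ 1808.042414.
T_6 = (Δx/2)·[v(x_0) + 2v(x_1) + ... + 2v(x_{5}) + v(x_6)].
Sum ≈ 1870.992010.

1870.992010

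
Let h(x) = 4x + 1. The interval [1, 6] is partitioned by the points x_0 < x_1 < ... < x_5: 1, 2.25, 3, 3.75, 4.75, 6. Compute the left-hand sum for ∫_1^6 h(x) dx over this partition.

64.5

Subinterval widths: 1.25, 0.75, 0.75, 1, 1.25.
Left endpoints: 1, 2.25, 3, 3.75, 4.75.
h(1) = 5, h(2.25) = 10, h(3) = 13, h(3.75) = 16, h(4.75) = 20.
Sum = Σ Δx_i · h(x_i).
Sum = 64.5.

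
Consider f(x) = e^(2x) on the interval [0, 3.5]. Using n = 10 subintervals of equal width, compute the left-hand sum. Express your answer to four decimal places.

378.2694

Δx = (3.5 − 0)/10 = 0.35.
Left endpoints: 0, 0.35, 0.7, 1.05, 1.4, 1.75, 2.1, 2.45, 2.8, 3.15.
f(0) ≈ 1.0000, f(0.35) ≈ 2.0138, f(0.7) ≈ 4.0552, f(1.05) ≈ 8.1662, f(1.4) ≈ 16.4446, f(1.75) ≈ 33.1155, f(2.1) ≈ 66.6863, f(2.45) ≈ 134.2898, f(2.8) ≈ 270.4264, f(3.15) ≈ 544.5719.
Sum = Δx · [f(0) + f(0.35) + f(0.7) + ...].
Sum ≈ 378.2694.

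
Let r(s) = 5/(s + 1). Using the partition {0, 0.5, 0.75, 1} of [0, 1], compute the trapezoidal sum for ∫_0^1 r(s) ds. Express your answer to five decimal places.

3.52679

Subinterval widths: 0.5, 0.25, 0.25.
r(0) = 5, r(0.5) = 10/3, r(0.75) = 20/7, r(1) = 2.5.
On each subinterval the trapezoid contributes (Δs_i/2)·[r(s_{i-1}) + r(s_i)].
Sum ≈ 3.52679.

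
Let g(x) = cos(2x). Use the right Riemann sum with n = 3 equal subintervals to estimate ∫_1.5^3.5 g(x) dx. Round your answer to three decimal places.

Δx = (3.5 − 1.5)/3 = 2/3.
Right endpoints: 13/6, 17/6, 3.5.
g(13/6) ≈ -0.370, g(17/6) ≈ 0.816, g(3.5) ≈ 0.754.
Sum = Δx · [g(13/6) + g(17/6) + g(3.5)].
Sum ≈ 0.800.

0.800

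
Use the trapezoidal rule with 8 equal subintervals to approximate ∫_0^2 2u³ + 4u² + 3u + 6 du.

36.875

Δu = (2 − 0)/8 = 0.25.
f(0) = 6, f(0.25) = 7.03125, f(0.5) = 8.75, f(0.75) = 11.34375, f(1) = 15, f(1.25) = 19.90625, f(1.5) = 26.25, f(1.75) = 34.21875, f(2) = 44.
T_8 = (Δu/2)·[f(u_0) + 2f(u_1) + ... + 2f(u_{7}) + f(u_8)].
Sum = 36.875.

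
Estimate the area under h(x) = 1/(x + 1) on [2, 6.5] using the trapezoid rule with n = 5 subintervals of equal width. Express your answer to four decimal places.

Δx = (6.5 − 2)/5 = 0.9.
h(2) = 1/3, h(2.9) = 10/39, h(3.8) = 5/24, h(4.7) = 10/57, h(5.6) = 5/33, h(6.5) = 2/15.
T_5 = (Δx/2)·[h(x_0) + 2h(x_1) + ... + 2h(x_{4}) + h(x_5)].
Sum ≈ 0.9225.

0.9225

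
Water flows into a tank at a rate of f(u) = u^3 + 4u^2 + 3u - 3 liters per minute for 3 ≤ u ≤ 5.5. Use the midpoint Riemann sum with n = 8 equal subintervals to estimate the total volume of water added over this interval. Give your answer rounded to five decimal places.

418.38318

Δu = (5.5 − 3)/8 = 0.3125.
Midpoints: 3.15625, 3.46875, 3.78125, 4.09375, 4.40625, 4.71875, 5.03125, 5.34375.
f(3.15625) = 2547997/32768, f(3.46875) = 3187407/32768, f(3.78125) = 3919017/32768, f(4.09375) = 4748827/32768, f(4.40625) = 5682837/32768, f(4.71875) = 6727047/32768, f(5.03125) = 7887457/32768, f(5.34375) = 9170067/32768.
Sum = Δu · [f(3.15625) + f(3.46875) + f(3.78125) + ...].
Sum ≈ 418.38318.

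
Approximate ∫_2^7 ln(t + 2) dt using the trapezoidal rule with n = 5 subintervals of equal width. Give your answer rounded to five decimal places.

Δt = (7 − 2)/5 = 1.
f(2) ≈ 1.38629, f(3) ≈ 1.60944, f(4) ≈ 1.79176, f(5) ≈ 1.94591, f(6) ≈ 2.07944, f(7) ≈ 2.19722.
T_5 = (Δt/2)·[f(t_0) + 2f(t_1) + ... + 2f(t_{4}) + f(t_5)].
Sum ≈ 9.21831.

9.21831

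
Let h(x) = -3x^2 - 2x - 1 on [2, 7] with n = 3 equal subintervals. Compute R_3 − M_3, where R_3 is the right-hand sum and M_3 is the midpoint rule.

R_3 ≈ -512.7777778.
M_3 ≈ -381.5277778.
R_3 − M_3 = -131.25.

-131.25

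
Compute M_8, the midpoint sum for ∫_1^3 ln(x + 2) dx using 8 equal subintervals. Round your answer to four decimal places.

2.7517

Δx = (3 − 1)/8 = 0.25.
Midpoints: 1.125, 1.375, 1.625, 1.875, 2.125, 2.375, 2.625, 2.875.
f(1.125) ≈ 1.1394, f(1.375) ≈ 1.2164, f(1.625) ≈ 1.2879, f(1.875) ≈ 1.3545, f(2.125) ≈ 1.4171, f(2.375) ≈ 1.4759, f(2.625) ≈ 1.5315, f(2.875) ≈ 1.5841.
Sum = Δx · [f(1.125) + f(1.375) + f(1.625) + ...].
Sum ≈ 2.7517.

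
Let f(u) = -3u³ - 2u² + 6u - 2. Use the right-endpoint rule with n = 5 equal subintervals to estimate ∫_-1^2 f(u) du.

-19.92

Δu = (2 − (-1))/5 = 0.6.
Right endpoints: -0.4, 0.2, 0.8, 1.4, 2.
f(-0.4) = -4.528, f(0.2) = -0.904, f(0.8) = -0.016, f(1.4) = -5.752, f(2) = -22.
Sum = Δu · [f(-0.4) + f(0.2) + f(0.8) + f(1.4) + f(2)].
Sum = -19.92.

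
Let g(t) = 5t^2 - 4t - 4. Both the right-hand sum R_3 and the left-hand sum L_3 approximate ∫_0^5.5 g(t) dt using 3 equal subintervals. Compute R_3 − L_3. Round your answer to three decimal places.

R_3 ≈ 328.67593.
L_3 ≈ 91.71759.
R_3 − L_3 ≈ 236.958.

236.958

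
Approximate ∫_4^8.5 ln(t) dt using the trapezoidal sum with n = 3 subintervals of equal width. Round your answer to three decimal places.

8.121

Δt = (8.5 − 4)/3 = 1.5.
f(4) ≈ 1.386, f(5.5) ≈ 1.705, f(7) ≈ 1.946, f(8.5) ≈ 2.140.
T_3 = (Δt/2)·[f(t_0) + 2f(t_1) + 2f(t_2) + f(t_3)].
Sum ≈ 8.121.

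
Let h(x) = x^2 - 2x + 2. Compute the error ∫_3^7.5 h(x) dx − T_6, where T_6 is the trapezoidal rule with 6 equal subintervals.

Exact integral: ∫_3^7.5 h(x) dx = 93.375.
T_6 = 93.796875.
Error = 93.375 − 93.796875 = -0.421875.

-0.421875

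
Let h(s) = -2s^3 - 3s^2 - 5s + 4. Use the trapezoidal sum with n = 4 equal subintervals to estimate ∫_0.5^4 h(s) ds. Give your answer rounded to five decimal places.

Δs = (4 − 0.5)/4 = 0.875.
h(0.5) = 0.5, h(1.375) = -13.74609375, h(2.25) = -45.21875, h(3.125) = -101.95703125, h(4) = -192.
T_4 = (Δs/2)·[h(s_0) + 2h(s_1) + 2h(s_2) + 2h(s_3) + h(s_4)].
Sum ≈ -224.58789.

-224.58789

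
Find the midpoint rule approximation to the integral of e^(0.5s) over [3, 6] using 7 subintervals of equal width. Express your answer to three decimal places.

31.148

Δs = (6 − 3)/7 = 3/7.
Midpoints: 45/14, 51/14, 57/14, 4.5, 69/14, 75/14, 81/14.
f(45/14) ≈ 4.989, f(51/14) ≈ 6.181, f(57/14) ≈ 7.658, f(4.5) ≈ 9.488, f(69/14) ≈ 11.755, f(75/14) ≈ 14.564, f(81/14) ≈ 18.045.
Sum = Δs · [f(45/14) + f(51/14) + f(57/14) + ...].
Sum ≈ 31.148.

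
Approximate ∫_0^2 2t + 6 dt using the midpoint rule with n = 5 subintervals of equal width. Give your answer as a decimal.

Δt = (2 − 0)/5 = 0.4.
Midpoints: 0.2, 0.6, 1, 1.4, 1.8.
f(0.2) = 6.4, f(0.6) = 7.2, f(1) = 8, f(1.4) = 8.8, f(1.8) = 9.6.
Sum = Δt · [f(0.2) + f(0.6) + f(1) + f(1.4) + f(1.8)].
Sum = 16.

16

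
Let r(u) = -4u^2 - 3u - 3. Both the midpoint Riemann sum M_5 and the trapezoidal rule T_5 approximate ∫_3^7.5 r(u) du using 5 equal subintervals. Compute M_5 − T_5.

3.645

M_5 = -609.66.
T_5 = -613.305.
M_5 − T_5 = 3.645.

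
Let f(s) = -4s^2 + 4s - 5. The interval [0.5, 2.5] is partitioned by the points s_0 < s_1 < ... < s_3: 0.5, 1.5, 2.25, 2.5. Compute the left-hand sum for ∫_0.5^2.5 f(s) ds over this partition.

-14.0625

Subinterval widths: 1, 0.75, 0.25.
Left endpoints: 0.5, 1.5, 2.25.
f(0.5) = -4, f(1.5) = -8, f(2.25) = -16.25.
Sum = Σ Δs_i · f(s_i).
Sum = -14.0625.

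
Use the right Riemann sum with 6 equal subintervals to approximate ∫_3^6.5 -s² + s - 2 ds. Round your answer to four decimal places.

-81.7922

Δs = (6.5 − 3)/6 = 7/12.
Right endpoints: 43/12, 25/6, 4.75, 16/3, 71/12, 6.5.
f(43/12) = -1621/144, f(25/6) = -547/36, f(4.75) = -19.8125, f(16/3) = -226/9, f(71/12) = -4477/144, f(6.5) = -37.75.
Sum = Δs · [f(43/12) + f(25/6) + f(4.75) + ...].
Sum ≈ -81.7922.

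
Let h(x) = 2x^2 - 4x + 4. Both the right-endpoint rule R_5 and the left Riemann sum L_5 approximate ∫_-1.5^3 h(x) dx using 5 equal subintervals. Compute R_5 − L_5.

-4.05

R_5 = 23.94.
L_5 = 27.99.
R_5 − L_5 = -4.05.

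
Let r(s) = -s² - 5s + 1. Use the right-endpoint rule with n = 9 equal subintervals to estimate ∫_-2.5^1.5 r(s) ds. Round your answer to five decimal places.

Δs = (1.5 − (-2.5))/9 = 4/9.
Right endpoints: -37/18, -29/18, -7/6, -13/18, -5/18, 1/6, 11/18, 19/18, 1.5.
r(-37/18) = 2285/324, r(-29/18) = 2093/324, r(-7/6) = 197/36, r(-13/18) = 1325/324, r(-5/18) = 749/324, r(1/6) = 5/36, r(11/18) = -787/324, r(19/18) = -1747/324, r(1.5) = -8.75.
Sum = Δs · [r(-37/18) + r(-29/18) + r(-7/6) + ...].
Sum ≈ 3.97942.

3.97942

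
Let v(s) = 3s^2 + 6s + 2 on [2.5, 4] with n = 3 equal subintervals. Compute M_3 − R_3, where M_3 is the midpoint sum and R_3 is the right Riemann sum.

M_3 = 80.53125.
R_3 = 90.375.
M_3 − R_3 = -9.84375.

-9.84375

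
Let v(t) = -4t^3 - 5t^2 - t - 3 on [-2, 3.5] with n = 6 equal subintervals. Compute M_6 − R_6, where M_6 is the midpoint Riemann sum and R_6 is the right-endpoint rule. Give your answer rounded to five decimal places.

M_6 ≈ -234.0873843.
R_6 ≈ -364.9606481.
M_6 − R_6 ≈ 130.87326.

130.87326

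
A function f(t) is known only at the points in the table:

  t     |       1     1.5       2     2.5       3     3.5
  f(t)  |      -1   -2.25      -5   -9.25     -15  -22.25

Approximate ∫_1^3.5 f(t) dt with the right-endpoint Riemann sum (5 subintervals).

-26.875

Δt = 0.5.
Sum = 0.5·[(-2.25) + (-5) + (-9.25) + (-15) + (-22.25)] = -26.875.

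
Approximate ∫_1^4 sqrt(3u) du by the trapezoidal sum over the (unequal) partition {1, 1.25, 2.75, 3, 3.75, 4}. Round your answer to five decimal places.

8.03425

Subinterval widths: 0.25, 1.5, 0.25, 0.75, 0.25.
f(1) ≈ 1.73205, f(1.25) ≈ 1.93649, f(2.75) ≈ 2.87228, f(3) ≈ 3.00000, f(3.75) ≈ 3.35410, f(4) ≈ 3.46410.
On each subinterval the trapezoid contributes (Δu_i/2)·[f(u_{i-1}) + f(u_i)].
Sum ≈ 8.03425.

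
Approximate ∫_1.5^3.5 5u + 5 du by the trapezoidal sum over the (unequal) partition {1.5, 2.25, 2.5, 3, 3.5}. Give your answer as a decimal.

35

Subinterval widths: 0.75, 0.25, 0.5, 0.5.
f(1.5) = 12.5, f(2.25) = 16.25, f(2.5) = 17.5, f(3) = 20, f(3.5) = 22.5.
On each subinterval the trapezoid contributes (Δu_i/2)·[f(u_{i-1}) + f(u_i)].
Sum = 35.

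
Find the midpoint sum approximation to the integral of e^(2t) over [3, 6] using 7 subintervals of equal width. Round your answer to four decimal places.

Δt = (6 − 3)/7 = 3/7.
Midpoints: 45/14, 51/14, 57/14, 4.5, 69/14, 75/14, 81/14.
f(45/14) ≈ 619.2886, f(51/14) ≈ 1459.3031, f(57/14) ≈ 3438.7288, f(4.5) ≈ 8103.0839, f(69/14) ≈ 19094.2564, f(75/14) ≈ 44994.0579, f(81/14) ≈ 106024.8279.
Sum = Δt · [f(45/14) + f(51/14) + f(57/14) + ...].
Sum ≈ 78742.9486.

78742.9486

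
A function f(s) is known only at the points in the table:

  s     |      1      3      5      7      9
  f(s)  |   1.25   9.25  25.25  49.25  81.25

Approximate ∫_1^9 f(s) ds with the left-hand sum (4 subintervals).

170

Δs = 2.
Sum = 2·[1.25 + 9.25 + 25.25 + 49.25] = 170.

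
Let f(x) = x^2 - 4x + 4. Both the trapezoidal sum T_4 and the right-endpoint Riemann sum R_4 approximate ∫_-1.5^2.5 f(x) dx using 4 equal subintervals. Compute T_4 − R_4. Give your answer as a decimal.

T_4 = 15.
R_4 = 9.
T_4 − R_4 = 6.

6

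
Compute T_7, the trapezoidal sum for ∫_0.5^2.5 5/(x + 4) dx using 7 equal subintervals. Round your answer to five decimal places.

Δx = (2.5 − 0.5)/7 = 2/7.
f(0.5) = 10/9, f(11/14) = 70/67, f(15/14) = 70/71, f(19/14) = 14/15, f(23/14) = 70/79, f(27/14) = 70/83, f(31/14) = 70/87, f(2.5) = 10/13.
T_7 = (Δx/2)·[f(x_0) + 2f(x_1) + ... + 2f(x_{6}) + f(x_7)].
Sum ≈ 1.83950.

1.83950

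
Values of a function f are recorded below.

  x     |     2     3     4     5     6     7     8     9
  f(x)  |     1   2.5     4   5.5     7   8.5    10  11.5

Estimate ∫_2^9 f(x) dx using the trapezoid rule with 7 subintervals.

43.75

Δx = 1.
T_7 = (1/2)·[1 + 2·2.5 + 2·4 + 2·5.5 + 2·7 + 2·8.5 + 2·10 + 11.5] = 43.75.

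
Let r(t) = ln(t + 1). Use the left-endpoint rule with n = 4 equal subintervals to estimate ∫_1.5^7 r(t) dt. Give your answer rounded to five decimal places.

8.00238

Δt = (7 − 1.5)/4 = 1.375.
Left endpoints: 1.5, 2.875, 4.25, 5.625.
r(1.5) ≈ 0.91629, r(2.875) ≈ 1.35455, r(4.25) ≈ 1.65823, r(5.625) ≈ 1.89085.
Sum = Δt · [r(1.5) + r(2.875) + r(4.25) + r(5.625)].
Sum ≈ 8.00238.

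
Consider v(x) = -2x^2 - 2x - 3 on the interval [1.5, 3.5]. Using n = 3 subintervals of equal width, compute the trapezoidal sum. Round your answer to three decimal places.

-42.630

Δx = (3.5 − 1.5)/3 = 2/3.
v(1.5) = -10.5, v(13/6) = -301/18, v(17/6) = -445/18, v(3.5) = -34.5.
T_3 = (Δx/2)·[v(x_0) + 2v(x_1) + 2v(x_2) + v(x_3)].
Sum ≈ -42.630.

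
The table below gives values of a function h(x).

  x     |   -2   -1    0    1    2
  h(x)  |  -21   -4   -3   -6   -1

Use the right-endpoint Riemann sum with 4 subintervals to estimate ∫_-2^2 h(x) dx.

Δx = 1.
Sum = 1·[(-4) + (-3) + (-6) + (-1)] = -14.

-14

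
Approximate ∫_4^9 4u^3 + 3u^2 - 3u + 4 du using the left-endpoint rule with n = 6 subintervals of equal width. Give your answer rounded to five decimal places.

Δu = (9 − 4)/6 = 5/6.
Left endpoints: 4, 29/6, 17/3, 6.5, 22/3, 49/6.
f(4) = 296, f(29/6) = 55213/108, f(17/3) = 21902/27, f(6.5) = 1209.75, f(22/3) = 46462/27, f(49/6) = 254693/108.
Sum = Δu · [f(4) + f(29/6) + f(17/3) + ...].
Sum ≈ 5756.04167.

5756.04167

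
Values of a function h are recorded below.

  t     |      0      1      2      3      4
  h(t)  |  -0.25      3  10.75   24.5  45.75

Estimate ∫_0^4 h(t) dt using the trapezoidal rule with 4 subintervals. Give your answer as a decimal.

61

Δt = 1.
T_4 = (1/2)·[(-0.25) + 2·3 + 2·10.75 + 2·24.5 + 45.75] = 61.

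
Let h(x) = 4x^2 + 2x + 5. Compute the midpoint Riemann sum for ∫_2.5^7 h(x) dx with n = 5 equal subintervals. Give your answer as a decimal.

Δx = (7 − 2.5)/5 = 0.9.
Midpoints: 2.95, 3.85, 4.75, 5.65, 6.55.
h(2.95) = 45.71, h(3.85) = 71.99, h(4.75) = 104.75, h(5.65) = 143.99, h(6.55) = 189.71.
Sum = Δx · [h(2.95) + h(3.85) + h(4.75) + h(5.65) + h(6.55)].
Sum = 500.535.

500.535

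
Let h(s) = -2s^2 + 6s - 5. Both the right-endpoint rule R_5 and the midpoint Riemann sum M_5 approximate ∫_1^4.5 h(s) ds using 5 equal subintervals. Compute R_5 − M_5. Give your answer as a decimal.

R_5 = -26.53.
M_5 = -19.5475.
R_5 − M_5 = -6.9825.

-6.9825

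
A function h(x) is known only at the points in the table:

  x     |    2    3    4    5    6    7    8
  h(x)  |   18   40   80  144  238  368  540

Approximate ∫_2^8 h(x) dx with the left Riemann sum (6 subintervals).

888

Δx = 1.
Sum = 1·[18 + 40 + 80 + 144 + 238 + 368] = 888.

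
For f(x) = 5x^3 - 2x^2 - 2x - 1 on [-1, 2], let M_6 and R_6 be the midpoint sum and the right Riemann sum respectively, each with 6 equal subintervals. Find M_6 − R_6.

-9.28125

M_6 = 6.40625.
R_6 = 15.6875.
M_6 − R_6 = -9.28125.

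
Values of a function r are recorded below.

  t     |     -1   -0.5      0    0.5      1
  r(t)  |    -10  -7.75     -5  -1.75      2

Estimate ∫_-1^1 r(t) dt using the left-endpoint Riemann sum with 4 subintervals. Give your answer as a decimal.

-12.25

Δt = 0.5.
Sum = 0.5·[(-10) + (-7.75) + (-5) + (-1.75)] = -12.25.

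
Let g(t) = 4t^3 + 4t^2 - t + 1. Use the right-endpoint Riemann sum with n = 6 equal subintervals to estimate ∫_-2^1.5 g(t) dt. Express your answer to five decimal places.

Δt = (1.5 − (-2))/6 = 7/12.
Right endpoints: -17/12, -5/6, -0.25, 1/3, 11/12, 1.5.
g(-17/12) = -401/432, g(-5/6) = 62/27, g(-0.25) = 1.4375, g(1/3) = 34/27, g(11/12) = 2819/432, g(1.5) = 22.
Sum = Δt · [g(-17/12) + g(-5/6) + g(-0.25) + ...].
Sum ≈ 19.01100.

19.01100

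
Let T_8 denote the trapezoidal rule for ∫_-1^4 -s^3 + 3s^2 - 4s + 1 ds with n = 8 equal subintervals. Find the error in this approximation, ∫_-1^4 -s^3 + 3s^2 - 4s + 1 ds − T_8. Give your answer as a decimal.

Exact integral: ∫_-1^4 f(s) ds = -23.75.
T_8 = -24.23828125.
Error = -23.75 − (-24.23828125) = 0.48828125.

0.48828125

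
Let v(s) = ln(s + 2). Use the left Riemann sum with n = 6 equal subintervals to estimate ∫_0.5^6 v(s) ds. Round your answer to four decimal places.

Δs = (6 − 0.5)/6 = 11/12.
Left endpoints: 0.5, 17/12, 7/3, 3.25, 25/6, 61/12.
v(0.5) ≈ 0.9163, v(17/12) ≈ 1.2287, v(7/3) ≈ 1.4663, v(3.25) ≈ 1.6582, v(25/6) ≈ 1.8192, v(61/12) ≈ 1.9577.
Sum = Δs · [v(0.5) + v(17/12) + v(7/3) + ...].
Sum ≈ 8.2926.

8.2926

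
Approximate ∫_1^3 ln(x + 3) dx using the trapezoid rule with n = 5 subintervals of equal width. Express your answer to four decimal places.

3.2043

Δx = (3 − 1)/5 = 0.4.
f(1) ≈ 1.3863, f(1.4) ≈ 1.4816, f(1.8) ≈ 1.5686, f(2.2) ≈ 1.6487, f(2.6) ≈ 1.7228, f(3) ≈ 1.7918.
T_5 = (Δx/2)·[f(x_0) + 2f(x_1) + ... + 2f(x_{4}) + f(x_5)].
Sum ≈ 3.2043.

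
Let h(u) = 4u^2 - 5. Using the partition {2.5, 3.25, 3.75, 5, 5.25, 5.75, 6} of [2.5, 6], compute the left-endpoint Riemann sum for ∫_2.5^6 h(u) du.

205.875

Subinterval widths: 0.75, 0.5, 1.25, 0.25, 0.5, 0.25.
Left endpoints: 2.5, 3.25, 3.75, 5, 5.25, 5.75.
h(2.5) = 20, h(3.25) = 37.25, h(3.75) = 51.25, h(5) = 95, h(5.25) = 105.25, h(5.75) = 127.25.
Sum = Σ Δu_i · h(u_i).
Sum = 205.875.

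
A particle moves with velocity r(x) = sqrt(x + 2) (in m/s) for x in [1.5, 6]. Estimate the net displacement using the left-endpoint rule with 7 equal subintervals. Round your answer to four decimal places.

Δx = (6 − 1.5)/7 = 9/14.
Left endpoints: 1.5, 15/7, 39/14, 24/7, 57/14, 33/7, 75/14.
r(1.5) ≈ 1.8708, r(15/7) ≈ 2.0354, r(39/14) ≈ 2.1876, r(24/7) ≈ 2.3299, r(57/14) ≈ 2.4640, r(33/7) ≈ 2.5912, r(75/14) ≈ 2.7124.
Sum = Δx · [r(1.5) + r(15/7) + r(39/14) + ...].
Sum ≈ 10.4088.

10.4088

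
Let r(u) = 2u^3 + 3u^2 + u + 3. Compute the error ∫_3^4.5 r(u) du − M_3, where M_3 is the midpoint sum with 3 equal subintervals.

0.796875

Exact integral: ∫_3^4.5 r(u) du = 238.78125.
M_3 = 237.984375.
Error = 238.78125 − 237.984375 = 0.796875.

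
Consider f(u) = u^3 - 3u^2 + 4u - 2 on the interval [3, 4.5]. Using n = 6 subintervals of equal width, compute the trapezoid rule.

Δu = (4.5 − 3)/6 = 0.25.
f(3) = 10, f(3.25) = 13.640625, f(3.5) = 18.125, f(3.75) = 23.546875, f(4) = 30, f(4.25) = 37.578125, f(4.5) = 46.375.
T_6 = (Δu/2)·[f(u_0) + 2f(u_1) + ... + 2f(u_{5}) + f(u_6)].
Sum = 37.76953125.

37.76953125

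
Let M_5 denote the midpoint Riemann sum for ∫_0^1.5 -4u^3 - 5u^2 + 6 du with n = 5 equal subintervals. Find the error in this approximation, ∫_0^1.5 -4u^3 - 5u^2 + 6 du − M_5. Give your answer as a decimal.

-0.1575

Exact integral: ∫_0^1.5 f(u) du = -1.6875.
M_5 = -1.53.
Error = -1.6875 − (-1.53) = -0.1575.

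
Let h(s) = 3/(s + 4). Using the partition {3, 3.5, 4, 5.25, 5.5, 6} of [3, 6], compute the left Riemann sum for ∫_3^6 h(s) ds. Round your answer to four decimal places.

1.1220

Subinterval widths: 0.5, 0.5, 1.25, 0.25, 0.5.
Left endpoints: 3, 3.5, 4, 5.25, 5.5.
h(3) = 3/7, h(3.5) = 0.4, h(4) = 0.375, h(5.25) = 12/37, h(5.5) = 6/19.
Sum = Σ Δs_i · h(s_i).
Sum ≈ 1.1220.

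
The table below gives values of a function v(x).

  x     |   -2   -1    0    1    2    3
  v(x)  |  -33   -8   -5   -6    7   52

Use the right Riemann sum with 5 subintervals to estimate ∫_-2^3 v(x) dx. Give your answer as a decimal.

Δx = 1.
Sum = 1·[(-8) + (-5) + (-6) + 7 + 52] = 40.

40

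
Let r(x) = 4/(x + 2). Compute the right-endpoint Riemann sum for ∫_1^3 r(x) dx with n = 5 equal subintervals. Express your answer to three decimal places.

Δx = (3 − 1)/5 = 0.4.
Right endpoints: 1.4, 1.8, 2.2, 2.6, 3.
r(1.4) = 20/17, r(1.8) = 20/19, r(2.2) = 20/21, r(2.6) = 20/23, r(3) = 0.8.
Sum = Δx · [r(1.4) + r(1.8) + r(2.2) + r(2.6) + r(3)].
Sum ≈ 1.940.

1.940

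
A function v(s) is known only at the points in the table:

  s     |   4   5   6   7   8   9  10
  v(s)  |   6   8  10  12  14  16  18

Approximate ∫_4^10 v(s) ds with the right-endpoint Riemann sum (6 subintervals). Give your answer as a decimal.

Δs = 1.
Sum = 1·[8 + 10 + 12 + 14 + 16 + 18] = 78.

78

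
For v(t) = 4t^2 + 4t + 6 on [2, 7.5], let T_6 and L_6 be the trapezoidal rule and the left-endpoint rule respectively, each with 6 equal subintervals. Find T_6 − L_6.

T_6 ≈ 692.41435.
L_6 ≈ 586.53935.
T_6 − L_6 = 105.875.

105.875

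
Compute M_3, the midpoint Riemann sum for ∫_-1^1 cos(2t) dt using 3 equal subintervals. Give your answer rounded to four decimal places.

0.9803

Δt = (1 − (-1))/3 = 2/3.
Midpoints: -2/3, 0, 2/3.
f(-2/3) ≈ 0.2352, f(0) ≈ 1.0000, f(2/3) ≈ 0.2352.
Sum = Δt · [f(-2/3) + f(0) + f(2/3)].
Sum ≈ 0.9803.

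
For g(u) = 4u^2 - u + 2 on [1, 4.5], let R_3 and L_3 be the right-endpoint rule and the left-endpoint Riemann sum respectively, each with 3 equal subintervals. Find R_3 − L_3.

85.75

R_3 ≈ 163.59259.
L_3 ≈ 77.84259.
R_3 − L_3 = 85.75.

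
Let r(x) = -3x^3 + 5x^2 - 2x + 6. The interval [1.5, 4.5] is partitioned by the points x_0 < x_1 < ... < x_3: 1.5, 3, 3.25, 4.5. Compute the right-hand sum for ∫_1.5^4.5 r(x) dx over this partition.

Subinterval widths: 1.5, 0.25, 1.25.
Right endpoints: 3, 3.25, 4.5.
r(3) = -36, r(3.25) = -50.671875, r(4.5) = -175.125.
Sum = Σ Δx_i · r(x_i).
Sum = -285.57421875.

-285.57421875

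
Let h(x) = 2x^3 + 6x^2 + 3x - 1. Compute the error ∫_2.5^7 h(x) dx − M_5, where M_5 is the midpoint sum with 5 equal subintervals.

Exact integral: ∫_2.5^7 h(x) dx = 1895.34375.
M_5 = 1884.864375.
Error = 1895.34375 − 1884.864375 = 10.479375.

10.479375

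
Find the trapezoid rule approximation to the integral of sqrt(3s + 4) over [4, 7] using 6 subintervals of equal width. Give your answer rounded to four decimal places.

Δs = (7 − 4)/6 = 0.5.
f(4) ≈ 4.0000, f(4.5) ≈ 4.1833, f(5) ≈ 4.3589, f(5.5) ≈ 4.5277, f(6) ≈ 4.6904, f(6.5) ≈ 4.8477, f(7) ≈ 5.0000.
T_6 = (Δs/2)·[f(s_0) + 2f(s_1) + ... + 2f(s_{5}) + f(s_6)].
Sum ≈ 13.5540.

13.5540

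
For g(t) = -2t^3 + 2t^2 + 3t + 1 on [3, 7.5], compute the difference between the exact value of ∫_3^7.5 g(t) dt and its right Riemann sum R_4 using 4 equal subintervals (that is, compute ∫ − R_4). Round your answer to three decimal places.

411.486

Exact integral: ∫_3^7.5 g(t) dt = -1202.90625.
R_4 ≈ -1614.39258.
Error ≈ -1202.90625 − (-1614.39258) ≈ 411.486.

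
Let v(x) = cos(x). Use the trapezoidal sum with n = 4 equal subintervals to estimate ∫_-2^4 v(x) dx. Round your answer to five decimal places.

Δx = (4 − (-2))/4 = 1.5.
v(-2) ≈ -0.41615, v(-0.5) ≈ 0.87758, v(1) ≈ 0.54030, v(2.5) ≈ -0.80114, v(4) ≈ -0.65364.
T_4 = (Δx/2)·[v(x_0) + 2v(x_1) + 2v(x_2) + 2v(x_3) + v(x_4)].
Sum ≈ 0.12277.

0.12277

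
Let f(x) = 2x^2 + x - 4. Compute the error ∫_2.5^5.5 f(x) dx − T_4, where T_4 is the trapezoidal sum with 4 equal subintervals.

Exact integral: ∫_2.5^5.5 f(x) dx = 100.5.
T_4 = 101.0625.
Error = 100.5 − 101.0625 = -0.5625.

-0.5625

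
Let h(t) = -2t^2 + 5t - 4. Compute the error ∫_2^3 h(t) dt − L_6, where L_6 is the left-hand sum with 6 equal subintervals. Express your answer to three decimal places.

Exact integral: ∫_2^3 h(t) dt ≈ -4.16667.
L_6 ≈ -3.75926.
Error ≈ -4.16667 − (-3.75926) ≈ -0.407.

-0.407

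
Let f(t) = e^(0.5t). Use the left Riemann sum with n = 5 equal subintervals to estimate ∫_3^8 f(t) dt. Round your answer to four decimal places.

Δt = (8 − 3)/5 = 1.
Left endpoints: 3, 4, 5, 6, 7.
f(3) ≈ 4.4817, f(4) ≈ 7.3891, f(5) ≈ 12.1825, f(6) ≈ 20.0855, f(7) ≈ 33.1155.
Sum = Δt · [f(3) + f(4) + f(5) + f(6) + f(7)].
Sum ≈ 77.2542.

77.2542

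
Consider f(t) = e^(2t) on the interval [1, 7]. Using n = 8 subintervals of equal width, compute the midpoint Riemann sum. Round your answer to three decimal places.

548418.654

Δt = (7 − 1)/8 = 0.75.
Midpoints: 1.375, 2.125, 2.875, 3.625, 4.375, 5.125, 5.875, 6.625.
f(1.375) ≈ 15.643, f(2.125) ≈ 70.105, f(2.875) ≈ 314.191, f(3.625) ≈ 1408.105, f(4.375) ≈ 6310.688, f(5.125) ≈ 28282.542, f(5.875) ≈ 126753.559, f(6.625) ≈ 568070.040.
Sum = Δt · [f(1.375) + f(2.125) + f(2.875) + ...].
Sum ≈ 548418.654.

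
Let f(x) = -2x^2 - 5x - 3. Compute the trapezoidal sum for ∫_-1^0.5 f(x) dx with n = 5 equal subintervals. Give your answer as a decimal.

Δx = (0.5 − (-1))/5 = 0.3.
f(-1) = 0, f(-0.7) = -0.48, f(-0.4) = -1.32, f(-0.1) = -2.52, f(0.2) = -4.08, f(0.5) = -6.
T_5 = (Δx/2)·[f(x_0) + 2f(x_1) + ... + 2f(x_{4}) + f(x_5)].
Sum = -3.42.

-3.42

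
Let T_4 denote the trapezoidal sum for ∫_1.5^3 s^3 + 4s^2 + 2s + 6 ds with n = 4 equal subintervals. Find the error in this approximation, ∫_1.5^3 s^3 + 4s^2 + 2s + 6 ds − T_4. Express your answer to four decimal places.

-0.3779

Exact integral: ∫_1.5^3 f(s) ds = 66.234375.
T_4 ≈ 66.612305.
Error ≈ 66.234375 − 66.612305 ≈ -0.3779.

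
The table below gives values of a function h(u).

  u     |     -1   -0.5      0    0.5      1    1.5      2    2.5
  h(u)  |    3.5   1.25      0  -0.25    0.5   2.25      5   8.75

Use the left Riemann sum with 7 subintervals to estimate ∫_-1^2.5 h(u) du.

Δu = 0.5.
Sum = 0.5·[3.5 + 1.25 + 0 + (-0.25) + 0.5 + 2.25 + 5] = 6.125.

6.125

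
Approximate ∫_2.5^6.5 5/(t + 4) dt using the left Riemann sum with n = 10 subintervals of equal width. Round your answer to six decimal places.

2.457446

Δt = (6.5 − 2.5)/10 = 0.4.
Left endpoints: 2.5, 2.9, 3.3, 3.7, 4.1, 4.5, 4.9, 5.3, 5.7, 6.1.
f(2.5) = 10/13, f(2.9) = 50/69, f(3.3) = 50/73, f(3.7) = 50/77, f(4.1) = 50/81, f(4.5) = 10/17, f(4.9) = 50/89, f(5.3) = 50/93, f(5.7) = 50/97, f(6.1) = 50/101.
Sum = Δt · [f(2.5) + f(2.9) + f(3.3) + ...].
Sum ≈ 2.457446.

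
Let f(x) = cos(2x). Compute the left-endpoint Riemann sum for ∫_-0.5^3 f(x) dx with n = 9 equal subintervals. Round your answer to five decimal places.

Δx = (3 − (-0.5))/9 = 7/18.
Left endpoints: -0.5, -1/9, 5/18, 2/3, 19/18, 13/9, 11/6, 20/9, 47/18.
f(-0.5) ≈ 0.54030, f(-1/9) ≈ 0.97541, f(5/18) ≈ 0.84961, f(2/3) ≈ 0.23524, f(19/18) ≈ -0.51441, f(13/9) ≈ -0.96824, f(11/6) ≈ -0.86529, f(20/9) ≈ -0.26475, f(47/18) ≈ 0.48803.
Sum = Δx · [f(-0.5) + f(-1/9) + f(5/18) + ...].
Sum ≈ 0.18507.

0.18507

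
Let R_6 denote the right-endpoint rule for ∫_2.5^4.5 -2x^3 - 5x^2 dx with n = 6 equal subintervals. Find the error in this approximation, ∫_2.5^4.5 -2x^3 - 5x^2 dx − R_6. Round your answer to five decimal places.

Exact integral: ∫_2.5^4.5 f(x) dx ≈ -311.3333333.
R_6 ≈ -349.1296296.
Error ≈ -311.3333333 − (-349.1296296) ≈ 37.79630.

37.79630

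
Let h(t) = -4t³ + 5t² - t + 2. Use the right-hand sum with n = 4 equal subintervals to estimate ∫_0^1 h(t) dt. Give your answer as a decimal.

Δt = (1 − 0)/4 = 0.25.
Right endpoints: 0.25, 0.5, 0.75, 1.
h(0.25) = 2, h(0.5) = 2.25, h(0.75) = 2.375, h(1) = 2.
Sum = Δt · [h(0.25) + h(0.5) + h(0.75) + h(1)].
Sum = 2.15625.

2.15625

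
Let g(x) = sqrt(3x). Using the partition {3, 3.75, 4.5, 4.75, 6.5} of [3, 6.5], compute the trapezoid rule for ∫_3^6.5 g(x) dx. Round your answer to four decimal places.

13.1165

Subinterval widths: 0.75, 0.75, 0.25, 1.75.
g(3) ≈ 3.0000, g(3.75) ≈ 3.3541, g(4.5) ≈ 3.6742, g(4.75) ≈ 3.7749, g(6.5) ≈ 4.4159.
On each subinterval the trapezoid contributes (Δx_i/2)·[g(x_{i-1}) + g(x_i)].
Sum ≈ 13.1165.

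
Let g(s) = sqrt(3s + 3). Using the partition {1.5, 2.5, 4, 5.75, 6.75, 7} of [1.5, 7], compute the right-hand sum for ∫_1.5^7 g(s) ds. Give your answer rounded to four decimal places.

Subinterval widths: 1, 1.5, 1.75, 1, 0.25.
Right endpoints: 2.5, 4, 5.75, 6.75, 7.
g(2.5) ≈ 3.2404, g(4) ≈ 3.8730, g(5.75) ≈ 4.5000, g(6.75) ≈ 4.8218, g(7) ≈ 4.8990.
Sum = Σ Δs_i · g(s_i).
Sum ≈ 22.9714.

22.9714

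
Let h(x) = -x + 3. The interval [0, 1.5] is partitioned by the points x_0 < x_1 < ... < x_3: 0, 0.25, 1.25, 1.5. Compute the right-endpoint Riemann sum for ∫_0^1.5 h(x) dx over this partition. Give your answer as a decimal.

2.8125

Subinterval widths: 0.25, 1, 0.25.
Right endpoints: 0.25, 1.25, 1.5.
h(0.25) = 2.75, h(1.25) = 1.75, h(1.5) = 1.5.
Sum = Σ Δx_i · h(x_i).
Sum = 2.8125.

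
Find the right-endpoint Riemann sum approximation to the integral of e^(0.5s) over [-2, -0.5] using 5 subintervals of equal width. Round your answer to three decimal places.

Δs = (-0.5 − (-2))/5 = 0.3.
Right endpoints: -1.7, -1.4, -1.1, -0.8, -0.5.
f(-1.7) ≈ 0.427, f(-1.4) ≈ 0.497, f(-1.1) ≈ 0.577, f(-0.8) ≈ 0.670, f(-0.5) ≈ 0.779.
Sum = Δs · [f(-1.7) + f(-1.4) + f(-1.1) + f(-0.8) + f(-0.5)].
Sum ≈ 0.885.

0.885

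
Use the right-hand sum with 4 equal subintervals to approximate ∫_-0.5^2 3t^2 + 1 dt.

Δt = (2 − (-0.5))/4 = 0.625.
Right endpoints: 0.125, 0.75, 1.375, 2.
f(0.125) = 1.046875, f(0.75) = 2.6875, f(1.375) = 6.671875, f(2) = 13.
Sum = Δt · [f(0.125) + f(0.75) + f(1.375) + f(2)].
Sum = 14.62890625.

14.62890625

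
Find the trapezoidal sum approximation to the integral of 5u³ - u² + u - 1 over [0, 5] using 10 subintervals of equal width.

754.6875

Δu = (5 − 0)/10 = 0.5.
f(0) = -1, f(0.5) = -0.125, f(1) = 4, f(1.5) = 15.125, f(2) = 37, f(2.5) = 73.375, f(3) = 128, f(3.5) = 204.625, f(4) = 307, f(4.5) = 438.875, f(5) = 604.
T_10 = (Δu/2)·[f(u_0) + 2f(u_1) + ... + 2f(u_{9}) + f(u_10)].
Sum = 754.6875.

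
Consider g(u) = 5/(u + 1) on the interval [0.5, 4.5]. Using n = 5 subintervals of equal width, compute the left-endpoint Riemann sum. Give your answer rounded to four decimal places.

Δu = (4.5 − 0.5)/5 = 0.8.
Left endpoints: 0.5, 1.3, 2.1, 2.9, 3.7.
g(0.5) = 10/3, g(1.3) = 50/23, g(2.1) = 50/31, g(2.9) = 50/39, g(3.7) = 50/47.
Sum = Δu · [g(0.5) + g(1.3) + g(2.1) + g(2.9) + g(3.7)].
Sum ≈ 7.5728.

7.5728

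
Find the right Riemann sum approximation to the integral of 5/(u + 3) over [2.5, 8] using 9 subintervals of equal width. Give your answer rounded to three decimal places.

3.331

Δu = (8 − 2.5)/9 = 11/18.
Right endpoints: 28/9, 67/18, 13/3, 89/18, 50/9, 37/6, 61/9, 133/18, 8.
f(28/9) = 9/11, f(67/18) = 90/121, f(13/3) = 15/22, f(89/18) = 90/143, f(50/9) = 45/77, f(37/6) = 6/11, f(61/9) = 45/88, f(133/18) = 90/187, f(8) = 5/11.
Sum = Δu · [f(28/9) + f(67/18) + f(13/3) + ...].
Sum ≈ 3.331.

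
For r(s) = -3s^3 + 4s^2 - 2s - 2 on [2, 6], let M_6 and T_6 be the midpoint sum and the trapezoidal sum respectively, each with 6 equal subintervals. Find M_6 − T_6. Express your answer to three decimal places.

14.222

M_6 ≈ -717.92593.
T_6 ≈ -732.14815.
M_6 − T_6 ≈ 14.222.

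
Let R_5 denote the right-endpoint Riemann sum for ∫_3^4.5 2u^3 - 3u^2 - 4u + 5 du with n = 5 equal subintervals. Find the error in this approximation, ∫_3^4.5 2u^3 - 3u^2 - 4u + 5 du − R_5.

-13.71375

Exact integral: ∫_3^4.5 f(u) du = 85.40625.
R_5 = 99.12.
Error = 85.40625 − 99.12 = -13.71375.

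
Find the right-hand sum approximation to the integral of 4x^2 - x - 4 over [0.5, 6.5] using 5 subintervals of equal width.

Δx = (6.5 − 0.5)/5 = 1.2.
Right endpoints: 1.7, 2.9, 4.1, 5.3, 6.5.
f(1.7) = 5.86, f(2.9) = 26.74, f(4.1) = 59.14, f(5.3) = 103.06, f(6.5) = 158.5.
Sum = Δx · [f(1.7) + f(2.9) + f(4.1) + f(5.3) + f(6.5)].
Sum = 423.96.

423.96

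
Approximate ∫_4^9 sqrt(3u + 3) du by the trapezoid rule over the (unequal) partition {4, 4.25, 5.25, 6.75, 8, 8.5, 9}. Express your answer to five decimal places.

Subinterval widths: 0.25, 1, 1.5, 1.25, 0.5, 0.5.
f(4) ≈ 3.87298, f(4.25) ≈ 3.96863, f(5.25) ≈ 4.33013, f(6.75) ≈ 4.82183, f(8) ≈ 5.19615, f(8.5) ≈ 5.33854, f(9) ≈ 5.47723.
On each subinterval the trapezoid contributes (Δu_i/2)·[f(u_{i-1}) + f(u_i)].
Sum ≈ 23.59239.

23.59239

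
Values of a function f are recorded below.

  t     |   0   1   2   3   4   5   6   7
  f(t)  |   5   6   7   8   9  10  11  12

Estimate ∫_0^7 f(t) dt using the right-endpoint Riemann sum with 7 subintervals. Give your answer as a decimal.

Δt = 1.
Sum = 1·[6 + 7 + 8 + 9 + 10 + 11 + 12] = 63.

63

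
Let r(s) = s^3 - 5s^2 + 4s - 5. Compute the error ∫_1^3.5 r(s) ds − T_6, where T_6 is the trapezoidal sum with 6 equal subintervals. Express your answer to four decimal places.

Exact integral: ∫_1^3.5 r(s) ds ≈ -22.526042.
T_6 ≈ -22.399450.
Error ≈ -22.526042 − (-22.399450) ≈ -0.1266.

-0.1266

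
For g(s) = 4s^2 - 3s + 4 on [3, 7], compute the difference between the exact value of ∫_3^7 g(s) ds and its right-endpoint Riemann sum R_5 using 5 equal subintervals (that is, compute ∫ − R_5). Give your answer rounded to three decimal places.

Exact integral: ∫_3^7 g(s) ds ≈ 377.33333.
R_5 = 438.24.
Error ≈ 377.33333 − 438.24 ≈ -60.907.

-60.907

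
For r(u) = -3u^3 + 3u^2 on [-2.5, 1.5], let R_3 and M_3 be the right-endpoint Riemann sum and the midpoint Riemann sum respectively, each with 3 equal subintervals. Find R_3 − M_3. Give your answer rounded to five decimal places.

-32.66667

R_3 ≈ 7.3888889.
M_3 ≈ 40.0555556.
R_3 − M_3 ≈ -32.66667.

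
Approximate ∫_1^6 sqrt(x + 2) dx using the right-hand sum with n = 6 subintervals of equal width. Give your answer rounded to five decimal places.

12.07121

Δx = (6 − 1)/6 = 5/6.
Right endpoints: 11/6, 8/3, 3.5, 13/3, 31/6, 6.
f(11/6) ≈ 1.95789, f(8/3) ≈ 2.16025, f(3.5) ≈ 2.34521, f(13/3) ≈ 2.51661, f(31/6) ≈ 2.67706, f(6) ≈ 2.82843.
Sum = Δx · [f(11/6) + f(8/3) + f(3.5) + ...].
Sum ≈ 12.07121.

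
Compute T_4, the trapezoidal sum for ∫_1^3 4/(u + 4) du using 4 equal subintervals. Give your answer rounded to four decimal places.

Δu = (3 − 1)/4 = 0.5.
f(1) = 0.8, f(1.5) = 8/11, f(2) = 2/3, f(2.5) = 8/13, f(3) = 4/7.
T_4 = (Δu/2)·[f(u_0) + 2f(u_1) + 2f(u_2) + 2f(u_3) + f(u_4)].
Sum ≈ 1.3475.

1.3475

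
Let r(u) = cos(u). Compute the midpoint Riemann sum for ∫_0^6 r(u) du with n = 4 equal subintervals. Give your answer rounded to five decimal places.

-0.30744

Δu = (6 − 0)/4 = 1.5.
Midpoints: 0.75, 2.25, 3.75, 5.25.
r(0.75) ≈ 0.73169, r(2.25) ≈ -0.62817, r(3.75) ≈ -0.82056, r(5.25) ≈ 0.51209.
Sum = Δu · [r(0.75) + r(2.25) + r(3.75) + r(5.25)].
Sum ≈ -0.30744.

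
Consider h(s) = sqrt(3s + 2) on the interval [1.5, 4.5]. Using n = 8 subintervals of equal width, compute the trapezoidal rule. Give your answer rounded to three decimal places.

Δs = (4.5 − 1.5)/8 = 0.375.
h(1.5) ≈ 2.550, h(1.875) ≈ 2.761, h(2.25) ≈ 2.958, h(2.625) ≈ 3.142, h(3) ≈ 3.317, h(3.375) ≈ 3.482, h(3.75) ≈ 3.640, h(4.125) ≈ 3.791, h(4.5) ≈ 3.937.
T_8 = (Δs/2)·[h(s_0) + 2h(s_1) + ... + 2h(s_{7}) + h(s_8)].
Sum ≈ 9.876.

9.876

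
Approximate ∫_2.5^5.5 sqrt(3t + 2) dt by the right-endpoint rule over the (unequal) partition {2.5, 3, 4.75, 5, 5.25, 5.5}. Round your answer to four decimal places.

11.8721

Subinterval widths: 0.5, 1.75, 0.25, 0.25, 0.25.
Right endpoints: 3, 4.75, 5, 5.25, 5.5.
f(3) ≈ 3.3166, f(4.75) ≈ 4.0311, f(5) ≈ 4.1231, f(5.25) ≈ 4.2131, f(5.5) ≈ 4.3012.
Sum = Σ Δt_i · f(t_i).
Sum ≈ 11.8721.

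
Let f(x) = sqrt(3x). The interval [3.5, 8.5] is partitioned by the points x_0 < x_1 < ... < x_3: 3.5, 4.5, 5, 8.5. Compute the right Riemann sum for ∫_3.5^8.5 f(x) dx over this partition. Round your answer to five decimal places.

Subinterval widths: 1, 0.5, 3.5.
Right endpoints: 4.5, 5, 8.5.
f(4.5) ≈ 3.67423, f(5) ≈ 3.87298, f(8.5) ≈ 5.04975.
Sum = Σ Δx_i · f(x_i).
Sum ≈ 23.28486.

23.28486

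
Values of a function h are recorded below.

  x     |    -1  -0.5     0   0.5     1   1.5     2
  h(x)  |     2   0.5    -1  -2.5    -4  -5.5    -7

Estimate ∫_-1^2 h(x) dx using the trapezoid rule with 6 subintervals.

Δx = 0.5.
T_6 = (0.5/2)·[2 + 2·0.5 + 2·(-1) + 2·(-2.5) + 2·(-4) + 2·(-5.5) + (-7)] = -7.5.

-7.5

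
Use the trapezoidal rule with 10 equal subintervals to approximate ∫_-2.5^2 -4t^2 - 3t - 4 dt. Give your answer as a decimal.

Δt = (2 − (-2.5))/10 = 0.45.
f(-2.5) = -21.5, f(-2.05) = -14.66, f(-1.6) = -9.44, f(-1.15) = -5.84, f(-0.7) = -3.86, f(-0.25) = -3.5, f(0.2) = -4.76, f(0.65) = -7.64, f(1.1) = -12.14, f(1.55) = -18.26, f(2) = -26.
T_10 = (Δt/2)·[f(t_0) + 2f(t_1) + ... + 2f(t_{9}) + f(t_10)].
Sum = -46.7325.

-46.7325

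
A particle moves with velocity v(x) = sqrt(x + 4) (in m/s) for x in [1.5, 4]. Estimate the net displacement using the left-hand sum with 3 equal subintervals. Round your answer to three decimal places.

6.282

Δx = (4 − 1.5)/3 = 5/6.
Left endpoints: 1.5, 7/3, 19/6.
v(1.5) ≈ 2.345, v(7/3) ≈ 2.517, v(19/6) ≈ 2.677.
Sum = Δx · [v(1.5) + v(7/3) + v(19/6)].
Sum ≈ 6.282.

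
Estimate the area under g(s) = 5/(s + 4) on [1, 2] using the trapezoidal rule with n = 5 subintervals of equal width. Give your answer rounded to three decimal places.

Δs = (2 − 1)/5 = 0.2.
g(1) = 1, g(1.2) = 25/26, g(1.4) = 25/27, g(1.6) = 25/28, g(1.8) = 25/29, g(2) = 5/6.
T_5 = (Δs/2)·[g(s_0) + 2g(s_1) + ... + 2g(s_{4}) + g(s_5)].
Sum ≈ 0.912.

0.912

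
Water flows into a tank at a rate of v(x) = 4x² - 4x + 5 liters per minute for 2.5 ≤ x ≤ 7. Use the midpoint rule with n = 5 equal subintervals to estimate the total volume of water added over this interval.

372.285

Δx = (7 − 2.5)/5 = 0.9.
Midpoints: 2.95, 3.85, 4.75, 5.65, 6.55.
v(2.95) = 28.01, v(3.85) = 48.89, v(4.75) = 76.25, v(5.65) = 110.09, v(6.55) = 150.41.
Sum = Δx · [v(2.95) + v(3.85) + v(4.75) + v(5.65) + v(6.55)].
Sum = 372.285.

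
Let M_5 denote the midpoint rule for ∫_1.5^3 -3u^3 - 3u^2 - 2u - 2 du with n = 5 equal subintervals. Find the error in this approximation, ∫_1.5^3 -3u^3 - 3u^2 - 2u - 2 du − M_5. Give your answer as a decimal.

Exact integral: ∫_1.5^3 f(u) du = -90.328125.
M_5 = -90.0665625.
Error = -90.328125 − (-90.0665625) = -0.2615625.

-0.2615625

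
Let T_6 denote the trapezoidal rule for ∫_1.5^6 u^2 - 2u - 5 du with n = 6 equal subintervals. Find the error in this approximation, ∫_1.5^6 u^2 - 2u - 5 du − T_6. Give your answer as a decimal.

-0.421875

Exact integral: ∫_1.5^6 f(u) du = 14.625.
T_6 = 15.046875.
Error = 14.625 − 15.046875 = -0.421875.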